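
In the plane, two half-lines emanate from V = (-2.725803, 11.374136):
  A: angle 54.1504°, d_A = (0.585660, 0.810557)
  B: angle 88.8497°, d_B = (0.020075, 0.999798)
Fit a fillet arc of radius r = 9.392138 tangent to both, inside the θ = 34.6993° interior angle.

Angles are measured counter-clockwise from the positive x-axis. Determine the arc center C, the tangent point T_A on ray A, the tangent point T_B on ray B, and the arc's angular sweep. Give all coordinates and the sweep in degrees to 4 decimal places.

center=(7.2680,41.2424) T_A=(14.8808,35.7418) T_B=(-2.1223,41.4310) sweep=145.3007

bisector direction at 71.5001° = (0.317304,0.948324)
center distance |VC| = r/sin(θ/2) = 9.392138/sin(17.3497°) = 31.495880
C = V + |VC|·bis = (7.2680,41.2424)
T_A = V + ((C−V)·d_A)·d_A = V + 30.0629·d_A = (14.8808,35.7418)
T_B = V + ((C−V)·d_B)·d_B = V + 30.0629·d_B = (-2.1223,41.4310)
sweep = 180° − θ = 145.3007°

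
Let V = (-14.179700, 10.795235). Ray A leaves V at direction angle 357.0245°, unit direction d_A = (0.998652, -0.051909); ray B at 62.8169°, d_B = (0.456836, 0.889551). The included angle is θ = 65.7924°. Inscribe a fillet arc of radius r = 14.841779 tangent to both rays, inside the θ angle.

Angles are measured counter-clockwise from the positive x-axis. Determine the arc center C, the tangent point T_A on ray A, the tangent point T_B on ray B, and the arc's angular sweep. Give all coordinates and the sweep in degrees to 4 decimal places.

center=(9.5050,24.4259) T_A=(8.7346,9.6042) T_B=(-3.6975,31.2062) sweep=114.2076

bisector direction at 29.9207° = (0.866717,0.498801)
center distance |VC| = r/sin(θ/2) = 14.841779/sin(32.8962°) = 27.326949
C = V + |VC|·bis = (9.5050,24.4259)
T_A = V + ((C−V)·d_A)·d_A = V + 22.9452·d_A = (8.7346,9.6042)
T_B = V + ((C−V)·d_B)·d_B = V + 22.9452·d_B = (-3.6975,31.2062)
sweep = 180° − θ = 114.2076°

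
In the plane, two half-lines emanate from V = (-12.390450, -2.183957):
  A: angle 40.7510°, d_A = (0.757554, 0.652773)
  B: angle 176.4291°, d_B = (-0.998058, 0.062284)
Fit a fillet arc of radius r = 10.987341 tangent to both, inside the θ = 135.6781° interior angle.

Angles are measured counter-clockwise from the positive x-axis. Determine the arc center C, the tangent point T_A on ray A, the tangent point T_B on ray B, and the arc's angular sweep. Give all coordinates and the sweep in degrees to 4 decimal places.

center=(-16.1725,9.0608) T_A=(-9.0003,0.7373) T_B=(-16.8569,-1.9052) sweep=44.3219

bisector direction at 108.5901° = (-0.318795,0.947824)
center distance |VC| = r/sin(θ/2) = 10.987341/sin(67.8391°) = 11.863741
C = V + |VC|·bis = (-16.1725,9.0608)
T_A = V + ((C−V)·d_A)·d_A = V + 4.4751·d_A = (-9.0003,0.7373)
T_B = V + ((C−V)·d_B)·d_B = V + 4.4751·d_B = (-16.8569,-1.9052)
sweep = 180° − θ = 44.3219°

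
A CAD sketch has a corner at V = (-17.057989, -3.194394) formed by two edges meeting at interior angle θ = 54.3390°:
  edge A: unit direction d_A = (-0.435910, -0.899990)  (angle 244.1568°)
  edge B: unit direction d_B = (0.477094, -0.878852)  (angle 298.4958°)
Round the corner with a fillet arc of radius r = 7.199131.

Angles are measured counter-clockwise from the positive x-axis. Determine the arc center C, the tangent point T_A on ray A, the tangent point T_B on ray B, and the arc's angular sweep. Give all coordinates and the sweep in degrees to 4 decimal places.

bisector direction at 271.3263° = (0.023146,-0.999732)
center distance |VC| = r/sin(θ/2) = 7.199131/sin(27.1695°) = 15.765980
C = V + |VC|·bis = (-16.6931,-18.9561)
T_A = V + ((C−V)·d_A)·d_A = V + 14.0264·d_A = (-23.1722,-15.8180)
T_B = V + ((C−V)·d_B)·d_B = V + 14.0264·d_B = (-10.3661,-15.5215)
sweep = 180° − θ = 125.6610°

center=(-16.6931,-18.9561) T_A=(-23.1722,-15.8180) T_B=(-10.3661,-15.5215) sweep=125.6610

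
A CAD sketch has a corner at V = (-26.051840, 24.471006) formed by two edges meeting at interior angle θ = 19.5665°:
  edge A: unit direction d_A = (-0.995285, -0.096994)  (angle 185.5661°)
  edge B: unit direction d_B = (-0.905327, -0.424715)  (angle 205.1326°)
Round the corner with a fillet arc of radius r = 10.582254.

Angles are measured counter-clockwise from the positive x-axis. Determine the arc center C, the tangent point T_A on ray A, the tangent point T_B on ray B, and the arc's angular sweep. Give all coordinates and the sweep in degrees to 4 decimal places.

center=(-86.1077,7.9860) T_A=(-87.1342,18.5183) T_B=(-81.6133,-1.5944) sweep=160.4335

bisector direction at 195.3494° = (-0.964330,-0.264704)
center distance |VC| = r/sin(θ/2) = 10.582254/sin(9.7833°) = 62.277342
C = V + |VC|·bis = (-86.1077,7.9860)
T_A = V + ((C−V)·d_A)·d_A = V + 61.3717·d_A = (-87.1342,18.5183)
T_B = V + ((C−V)·d_B)·d_B = V + 61.3717·d_B = (-81.6133,-1.5944)
sweep = 180° − θ = 160.4335°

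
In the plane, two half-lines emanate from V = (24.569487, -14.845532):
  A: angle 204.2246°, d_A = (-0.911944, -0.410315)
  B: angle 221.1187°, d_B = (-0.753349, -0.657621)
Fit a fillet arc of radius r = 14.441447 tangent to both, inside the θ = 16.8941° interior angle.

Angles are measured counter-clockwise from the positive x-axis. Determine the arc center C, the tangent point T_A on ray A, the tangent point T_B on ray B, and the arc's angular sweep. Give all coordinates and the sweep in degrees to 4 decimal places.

bisector direction at 212.6716° = (-0.841778,-0.539824)
center distance |VC| = r/sin(θ/2) = 14.441447/sin(8.4471°) = 98.311126
C = V + |VC|·bis = (-58.1867,-67.9162)
T_A = V + ((C−V)·d_A)·d_A = V + 97.2447·d_A = (-64.1122,-54.7464)
T_B = V + ((C−V)·d_B)·d_B = V + 97.2447·d_B = (-48.6897,-78.7957)
sweep = 180° − θ = 163.1059°

center=(-58.1867,-67.9162) T_A=(-64.1122,-54.7464) T_B=(-48.6897,-78.7957) sweep=163.1059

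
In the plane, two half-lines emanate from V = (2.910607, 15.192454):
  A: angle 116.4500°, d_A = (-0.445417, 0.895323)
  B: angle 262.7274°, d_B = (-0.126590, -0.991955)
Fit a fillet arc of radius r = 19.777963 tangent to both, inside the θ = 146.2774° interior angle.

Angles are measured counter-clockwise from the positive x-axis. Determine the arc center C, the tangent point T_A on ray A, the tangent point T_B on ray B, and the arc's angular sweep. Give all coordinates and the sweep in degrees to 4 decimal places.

center=(-17.4671,11.7500) T_A=(0.2406,20.5594) T_B=(2.1518,9.2463) sweep=33.7226

bisector direction at 189.5887° = (-0.986029,-0.166574)
center distance |VC| = r/sin(θ/2) = 19.777963/sin(73.1387°) = 20.666418
C = V + |VC|·bis = (-17.4671,11.7500)
T_A = V + ((C−V)·d_A)·d_A = V + 5.9944·d_A = (0.2406,20.5594)
T_B = V + ((C−V)·d_B)·d_B = V + 5.9944·d_B = (2.1518,9.2463)
sweep = 180° − θ = 33.7226°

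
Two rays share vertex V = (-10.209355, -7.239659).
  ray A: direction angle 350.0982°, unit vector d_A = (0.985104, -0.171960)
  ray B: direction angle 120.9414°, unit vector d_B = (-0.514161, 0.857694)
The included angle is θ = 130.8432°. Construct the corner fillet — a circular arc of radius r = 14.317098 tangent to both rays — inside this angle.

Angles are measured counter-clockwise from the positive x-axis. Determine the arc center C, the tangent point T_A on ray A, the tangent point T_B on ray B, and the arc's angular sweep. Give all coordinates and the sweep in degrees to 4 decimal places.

center=(-1.2966,5.7381) T_A=(-3.7585,-8.3657) T_B=(-13.5763,-1.6232) sweep=49.1568

bisector direction at 55.5198° = (0.566121,0.824322)
center distance |VC| = r/sin(θ/2) = 14.317098/sin(65.4216°) = 15.743577
C = V + |VC|·bis = (-1.2966,5.7381)
T_A = V + ((C−V)·d_A)·d_A = V + 6.5484·d_A = (-3.7585,-8.3657)
T_B = V + ((C−V)·d_B)·d_B = V + 6.5484·d_B = (-13.5763,-1.6232)
sweep = 180° − θ = 49.1568°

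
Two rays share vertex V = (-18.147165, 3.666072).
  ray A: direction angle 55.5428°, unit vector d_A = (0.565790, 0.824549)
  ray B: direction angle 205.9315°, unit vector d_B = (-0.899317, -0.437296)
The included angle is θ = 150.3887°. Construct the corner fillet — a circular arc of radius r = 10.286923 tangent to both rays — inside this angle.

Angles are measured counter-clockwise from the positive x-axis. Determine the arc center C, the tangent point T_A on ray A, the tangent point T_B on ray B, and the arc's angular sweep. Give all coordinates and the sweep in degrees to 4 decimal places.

center=(-25.0908,11.7283) T_A=(-16.6088,5.9080) T_B=(-20.5924,2.4771) sweep=29.6113

bisector direction at 130.7372° = (-0.652590,0.757711)
center distance |VC| = r/sin(θ/2) = 10.286923/sin(75.1944°) = 10.640197
C = V + |VC|·bis = (-25.0908,11.7283)
T_A = V + ((C−V)·d_A)·d_A = V + 2.7190·d_A = (-16.6088,5.9080)
T_B = V + ((C−V)·d_B)·d_B = V + 2.7190·d_B = (-20.5924,2.4771)
sweep = 180° − θ = 29.6113°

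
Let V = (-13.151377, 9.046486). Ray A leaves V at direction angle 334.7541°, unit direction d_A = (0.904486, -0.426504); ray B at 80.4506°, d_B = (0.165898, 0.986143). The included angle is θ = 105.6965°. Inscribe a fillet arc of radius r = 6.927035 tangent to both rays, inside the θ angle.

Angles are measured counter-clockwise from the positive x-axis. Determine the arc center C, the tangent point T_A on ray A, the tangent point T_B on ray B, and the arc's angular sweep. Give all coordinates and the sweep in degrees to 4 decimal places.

bisector direction at 27.6024° = (0.886185,0.463332)
center distance |VC| = r/sin(θ/2) = 6.927035/sin(52.8483°) = 8.690964
C = V + |VC|·bis = (-5.4496,13.0733)
T_A = V + ((C−V)·d_A)·d_A = V + 5.2487·d_A = (-8.4040,6.8079)
T_B = V + ((C−V)·d_B)·d_B = V + 5.2487·d_B = (-12.2806,14.2225)
sweep = 180° − θ = 74.3035°

center=(-5.4496,13.0733) T_A=(-8.4040,6.8079) T_B=(-12.2806,14.2225) sweep=74.3035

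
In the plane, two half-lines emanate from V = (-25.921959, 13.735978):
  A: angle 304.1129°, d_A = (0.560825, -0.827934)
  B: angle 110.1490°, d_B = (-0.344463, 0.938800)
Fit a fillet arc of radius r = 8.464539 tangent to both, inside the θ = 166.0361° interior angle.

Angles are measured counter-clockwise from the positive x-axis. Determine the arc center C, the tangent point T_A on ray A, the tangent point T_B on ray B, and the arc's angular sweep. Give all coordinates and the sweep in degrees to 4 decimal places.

center=(-18.3325,17.6249) T_A=(-25.3406,12.8777) T_B=(-26.2790,14.7091) sweep=13.9639

bisector direction at 27.1310° = (0.889967,0.456026)
center distance |VC| = r/sin(θ/2) = 8.464539/sin(83.0181°) = 8.527777
C = V + |VC|·bis = (-18.3325,17.6249)
T_A = V + ((C−V)·d_A)·d_A = V + 1.0366·d_A = (-25.3406,12.8777)
T_B = V + ((C−V)·d_B)·d_B = V + 1.0366·d_B = (-26.2790,14.7091)
sweep = 180° − θ = 13.9639°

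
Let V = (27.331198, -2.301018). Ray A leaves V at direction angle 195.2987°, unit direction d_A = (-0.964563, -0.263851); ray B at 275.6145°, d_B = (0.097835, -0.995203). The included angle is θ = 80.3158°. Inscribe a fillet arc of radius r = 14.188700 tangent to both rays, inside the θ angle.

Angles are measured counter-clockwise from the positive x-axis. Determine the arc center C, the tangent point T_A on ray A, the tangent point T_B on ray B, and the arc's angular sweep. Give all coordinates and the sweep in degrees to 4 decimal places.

center=(14.8557,-20.4236) T_A=(11.1120,-6.7377) T_B=(28.9763,-19.0355) sweep=99.6842

bisector direction at 235.4566° = (-0.567030,-0.823697)
center distance |VC| = r/sin(θ/2) = 14.188700/sin(40.1579°) = 22.001522
C = V + |VC|·bis = (14.8557,-20.4236)
T_A = V + ((C−V)·d_A)·d_A = V + 16.8151·d_A = (11.1120,-6.7377)
T_B = V + ((C−V)·d_B)·d_B = V + 16.8151·d_B = (28.9763,-19.0355)
sweep = 180° − θ = 99.6842°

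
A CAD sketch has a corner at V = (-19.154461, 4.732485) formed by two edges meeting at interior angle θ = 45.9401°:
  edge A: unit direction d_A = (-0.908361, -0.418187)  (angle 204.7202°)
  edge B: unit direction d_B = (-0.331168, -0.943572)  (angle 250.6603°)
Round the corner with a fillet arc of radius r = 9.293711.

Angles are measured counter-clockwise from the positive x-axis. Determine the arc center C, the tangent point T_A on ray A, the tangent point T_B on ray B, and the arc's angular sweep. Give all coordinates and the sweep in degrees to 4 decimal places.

bisector direction at 227.6902° = (-0.673138,-0.739517)
center distance |VC| = r/sin(θ/2) = 9.293711/sin(22.9701°) = 23.814768
C = V + |VC|·bis = (-35.1851,-12.8789)
T_A = V + ((C−V)·d_A)·d_A = V + 21.9265·d_A = (-39.0716,-4.4369)
T_B = V + ((C−V)·d_B)·d_B = V + 21.9265·d_B = (-26.4158,-15.9567)
sweep = 180° − θ = 134.0599°

center=(-35.1851,-12.8789) T_A=(-39.0716,-4.4369) T_B=(-26.4158,-15.9567) sweep=134.0599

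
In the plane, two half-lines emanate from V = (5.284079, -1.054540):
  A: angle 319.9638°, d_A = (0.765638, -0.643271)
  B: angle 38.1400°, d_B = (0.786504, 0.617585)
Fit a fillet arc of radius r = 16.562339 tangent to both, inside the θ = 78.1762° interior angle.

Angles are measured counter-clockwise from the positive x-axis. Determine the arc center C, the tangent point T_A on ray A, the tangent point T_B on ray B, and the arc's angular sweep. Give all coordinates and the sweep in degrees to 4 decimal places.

center=(31.5485,-1.4892) T_A=(20.8944,-14.1699) T_B=(21.3198,11.5372) sweep=101.8238

bisector direction at 359.0519° = (0.999863,-0.016547)
center distance |VC| = r/sin(θ/2) = 16.562339/sin(39.0881°) = 26.267970
C = V + |VC|·bis = (31.5485,-1.4892)
T_A = V + ((C−V)·d_A)·d_A = V + 20.3886·d_A = (20.8944,-14.1699)
T_B = V + ((C−V)·d_B)·d_B = V + 20.3886·d_B = (21.3198,11.5372)
sweep = 180° − θ = 101.8238°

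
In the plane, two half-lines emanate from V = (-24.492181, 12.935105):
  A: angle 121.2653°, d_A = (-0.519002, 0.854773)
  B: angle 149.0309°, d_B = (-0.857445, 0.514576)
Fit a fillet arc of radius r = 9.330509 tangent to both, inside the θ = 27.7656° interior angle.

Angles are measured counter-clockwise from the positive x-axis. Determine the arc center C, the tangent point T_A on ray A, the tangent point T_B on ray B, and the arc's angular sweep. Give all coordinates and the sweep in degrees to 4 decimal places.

bisector direction at 135.1481° = (-0.708932,0.705277)
center distance |VC| = r/sin(θ/2) = 9.330509/sin(13.8828°) = 38.887389
C = V + |VC|·bis = (-52.0607,40.3615)
T_A = V + ((C−V)·d_A)·d_A = V + 37.7514·d_A = (-44.0852,45.2040)
T_B = V + ((C−V)·d_B)·d_B = V + 37.7514·d_B = (-56.8620,32.3611)
sweep = 180° − θ = 152.2344°

center=(-52.0607,40.3615) T_A=(-44.0852,45.2040) T_B=(-56.8620,32.3611) sweep=152.2344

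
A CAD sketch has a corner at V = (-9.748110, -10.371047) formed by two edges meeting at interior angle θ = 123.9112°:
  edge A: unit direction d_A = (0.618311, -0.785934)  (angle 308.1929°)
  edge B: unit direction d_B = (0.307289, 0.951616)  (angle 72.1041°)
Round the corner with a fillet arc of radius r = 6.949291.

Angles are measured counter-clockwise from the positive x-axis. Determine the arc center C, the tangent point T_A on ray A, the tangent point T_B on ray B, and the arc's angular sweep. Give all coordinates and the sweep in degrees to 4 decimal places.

center=(-1.9975,-8.9837) T_A=(-7.4592,-13.2805) T_B=(-8.6106,-6.8482) sweep=56.0888

bisector direction at 10.1485° = (0.984354,0.176200)
center distance |VC| = r/sin(θ/2) = 6.949291/sin(61.9556°) = 7.873806
C = V + |VC|·bis = (-1.9975,-8.9837)
T_A = V + ((C−V)·d_A)·d_A = V + 3.7019·d_A = (-7.4592,-13.2805)
T_B = V + ((C−V)·d_B)·d_B = V + 3.7019·d_B = (-8.6106,-6.8482)
sweep = 180° − θ = 56.0888°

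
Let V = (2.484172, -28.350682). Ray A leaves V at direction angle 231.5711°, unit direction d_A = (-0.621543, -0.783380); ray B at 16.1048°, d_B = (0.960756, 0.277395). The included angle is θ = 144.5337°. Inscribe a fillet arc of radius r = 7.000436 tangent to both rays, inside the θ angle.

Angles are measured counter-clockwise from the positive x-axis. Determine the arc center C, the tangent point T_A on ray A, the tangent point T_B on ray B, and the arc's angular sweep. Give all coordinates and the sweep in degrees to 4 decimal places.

center=(6.5768,-34.4554) T_A=(1.0928,-30.1043) T_B=(4.6349,-27.7297) sweep=35.4663

bisector direction at 303.8380° = (0.556846,-0.830616)
center distance |VC| = r/sin(θ/2) = 7.000436/sin(72.2669°) = 7.349652
C = V + |VC|·bis = (6.5768,-34.4554)
T_A = V + ((C−V)·d_A)·d_A = V + 2.2386·d_A = (1.0928,-30.1043)
T_B = V + ((C−V)·d_B)·d_B = V + 2.2386·d_B = (4.6349,-27.7297)
sweep = 180° − θ = 35.4663°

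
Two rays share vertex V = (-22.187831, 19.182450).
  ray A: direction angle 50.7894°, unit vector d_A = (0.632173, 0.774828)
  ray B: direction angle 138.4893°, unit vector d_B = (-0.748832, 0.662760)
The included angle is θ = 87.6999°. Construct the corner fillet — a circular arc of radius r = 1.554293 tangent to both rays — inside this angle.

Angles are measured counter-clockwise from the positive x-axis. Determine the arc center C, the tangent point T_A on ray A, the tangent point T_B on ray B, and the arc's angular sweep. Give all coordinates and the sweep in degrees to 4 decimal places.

bisector direction at 94.6394° = (-0.080883,0.996724)
center distance |VC| = r/sin(θ/2) = 1.554293/sin(43.8499°) = 2.243585
C = V + |VC|·bis = (-22.3693,21.4187)
T_A = V + ((C−V)·d_A)·d_A = V + 1.6180·d_A = (-21.1650,20.4361)
T_B = V + ((C−V)·d_B)·d_B = V + 1.6180·d_B = (-23.3994,20.2548)
sweep = 180° − θ = 92.3001°

center=(-22.3693,21.4187) T_A=(-21.1650,20.4361) T_B=(-23.3994,20.2548) sweep=92.3001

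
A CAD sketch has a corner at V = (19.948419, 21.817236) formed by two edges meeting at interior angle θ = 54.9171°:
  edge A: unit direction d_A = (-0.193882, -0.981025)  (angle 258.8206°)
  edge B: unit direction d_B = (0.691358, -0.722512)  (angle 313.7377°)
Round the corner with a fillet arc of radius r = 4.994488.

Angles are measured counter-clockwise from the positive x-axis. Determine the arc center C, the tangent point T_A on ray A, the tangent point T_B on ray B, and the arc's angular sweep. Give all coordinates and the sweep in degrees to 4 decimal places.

center=(22.9847,11.4200) T_A=(18.0850,12.3883) T_B=(26.5933,14.8730) sweep=125.0829

bisector direction at 286.2792° = (0.280317,-0.959907)
center distance |VC| = r/sin(θ/2) = 4.994488/sin(27.4585°) = 10.831521
C = V + |VC|·bis = (22.9847,11.4200)
T_A = V + ((C−V)·d_A)·d_A = V + 9.6113·d_A = (18.0850,12.3883)
T_B = V + ((C−V)·d_B)·d_B = V + 9.6113·d_B = (26.5933,14.8730)
sweep = 180° − θ = 125.0829°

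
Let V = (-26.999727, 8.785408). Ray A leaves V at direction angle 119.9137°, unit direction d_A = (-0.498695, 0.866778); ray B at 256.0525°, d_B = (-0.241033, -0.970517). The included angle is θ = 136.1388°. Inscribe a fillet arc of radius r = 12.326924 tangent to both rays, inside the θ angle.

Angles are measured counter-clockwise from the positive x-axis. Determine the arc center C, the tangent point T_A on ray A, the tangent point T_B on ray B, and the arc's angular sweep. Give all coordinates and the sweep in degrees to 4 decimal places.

center=(-40.1595,6.9399) T_A=(-29.4748,13.0873) T_B=(-28.1960,3.9687) sweep=43.8612

bisector direction at 187.9831° = (-0.990309,-0.138881)
center distance |VC| = r/sin(θ/2) = 12.326924/sin(68.0694°) = 13.288522
C = V + |VC|·bis = (-40.1595,6.9399)
T_A = V + ((C−V)·d_A)·d_A = V + 4.9630·d_A = (-29.4748,13.0873)
T_B = V + ((C−V)·d_B)·d_B = V + 4.9630·d_B = (-28.1960,3.9687)
sweep = 180° − θ = 43.8612°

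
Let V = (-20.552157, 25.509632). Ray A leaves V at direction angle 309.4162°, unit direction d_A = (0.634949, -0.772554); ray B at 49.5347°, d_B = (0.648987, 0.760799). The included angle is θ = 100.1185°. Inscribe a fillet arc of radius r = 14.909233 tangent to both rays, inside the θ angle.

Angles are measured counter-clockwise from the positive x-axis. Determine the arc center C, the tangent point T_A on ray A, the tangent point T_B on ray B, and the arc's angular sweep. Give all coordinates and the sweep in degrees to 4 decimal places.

bisector direction at 359.4755° = (0.999958,-0.009155)
center distance |VC| = r/sin(θ/2) = 14.909233/sin(50.0592°) = 19.445758
C = V + |VC|·bis = (-1.1072,25.3316)
T_A = V + ((C−V)·d_A)·d_A = V + 12.4841·d_A = (-12.6254,15.8650)
T_B = V + ((C−V)·d_B)·d_B = V + 12.4841·d_B = (-12.4501,35.0075)
sweep = 180° − θ = 79.8815°

center=(-1.1072,25.3316) T_A=(-12.6254,15.8650) T_B=(-12.4501,35.0075) sweep=79.8815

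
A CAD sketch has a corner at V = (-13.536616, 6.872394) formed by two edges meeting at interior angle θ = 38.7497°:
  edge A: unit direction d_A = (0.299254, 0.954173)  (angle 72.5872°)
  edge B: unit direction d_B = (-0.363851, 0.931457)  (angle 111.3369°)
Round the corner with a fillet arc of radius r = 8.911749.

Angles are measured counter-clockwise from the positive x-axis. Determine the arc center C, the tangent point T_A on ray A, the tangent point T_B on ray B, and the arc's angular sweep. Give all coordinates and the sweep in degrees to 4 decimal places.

bisector direction at 91.9620° = (-0.034238,0.999414)
center distance |VC| = r/sin(θ/2) = 8.911749/sin(19.3748°) = 26.863083
C = V + |VC|·bis = (-14.4563,33.7197)
T_A = V + ((C−V)·d_A)·d_A = V + 25.3418·d_A = (-5.9530,31.0529)
T_B = V + ((C−V)·d_B)·d_B = V + 25.3418·d_B = (-22.7573,30.4772)
sweep = 180° − θ = 141.2503°

center=(-14.4563,33.7197) T_A=(-5.9530,31.0529) T_B=(-22.7573,30.4772) sweep=141.2503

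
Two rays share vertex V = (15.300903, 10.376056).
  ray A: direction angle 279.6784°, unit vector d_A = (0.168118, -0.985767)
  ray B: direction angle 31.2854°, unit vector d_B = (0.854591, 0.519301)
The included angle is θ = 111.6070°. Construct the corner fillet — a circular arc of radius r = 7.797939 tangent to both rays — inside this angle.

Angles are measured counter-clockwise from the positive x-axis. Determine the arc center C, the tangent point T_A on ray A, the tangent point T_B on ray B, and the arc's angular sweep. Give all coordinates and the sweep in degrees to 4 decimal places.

center=(23.8787,6.4637) T_A=(16.1917,5.1527) T_B=(19.8292,13.1277) sweep=68.3930

bisector direction at 335.4819° = (0.909830,-0.414981)
center distance |VC| = r/sin(θ/2) = 7.797939/sin(55.8035°) = 9.427879
C = V + |VC|·bis = (23.8787,6.4637)
T_A = V + ((C−V)·d_A)·d_A = V + 5.2988·d_A = (16.1917,5.1527)
T_B = V + ((C−V)·d_B)·d_B = V + 5.2988·d_B = (19.8292,13.1277)
sweep = 180° − θ = 68.3930°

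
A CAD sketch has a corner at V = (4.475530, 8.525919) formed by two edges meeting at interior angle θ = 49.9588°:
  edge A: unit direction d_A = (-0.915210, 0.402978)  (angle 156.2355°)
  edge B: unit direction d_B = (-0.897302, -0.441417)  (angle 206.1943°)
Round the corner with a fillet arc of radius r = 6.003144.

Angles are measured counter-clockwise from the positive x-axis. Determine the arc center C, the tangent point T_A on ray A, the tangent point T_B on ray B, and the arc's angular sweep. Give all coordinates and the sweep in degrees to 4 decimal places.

center=(-9.7369,8.2245) T_A=(-7.3177,13.7186) T_B=(-7.0870,2.8379) sweep=130.0412

bisector direction at 181.2149° = (-0.999775,-0.021202)
center distance |VC| = r/sin(θ/2) = 6.003144/sin(24.9794°) = 14.215610
C = V + |VC|·bis = (-9.7369,8.2245)
T_A = V + ((C−V)·d_A)·d_A = V + 12.8859·d_A = (-7.3177,13.7186)
T_B = V + ((C−V)·d_B)·d_B = V + 12.8859·d_B = (-7.0870,2.8379)
sweep = 180° − θ = 130.0412°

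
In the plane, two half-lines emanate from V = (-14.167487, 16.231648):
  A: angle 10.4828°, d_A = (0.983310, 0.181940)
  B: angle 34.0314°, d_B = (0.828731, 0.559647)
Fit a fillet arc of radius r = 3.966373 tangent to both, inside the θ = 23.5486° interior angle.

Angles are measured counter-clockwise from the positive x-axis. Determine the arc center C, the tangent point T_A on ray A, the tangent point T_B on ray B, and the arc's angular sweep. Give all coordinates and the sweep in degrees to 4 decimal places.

center=(3.8219,23.5939) T_A=(4.5435,19.6937) T_B=(1.6021,26.8809) sweep=156.4514

bisector direction at 22.2571° = (0.925494,0.378763)
center distance |VC| = r/sin(θ/2) = 3.966373/sin(11.7743°) = 19.437578
C = V + |VC|·bis = (3.8219,23.5939)
T_A = V + ((C−V)·d_A)·d_A = V + 19.0286·d_A = (4.5435,19.6937)
T_B = V + ((C−V)·d_B)·d_B = V + 19.0286·d_B = (1.6021,26.8809)
sweep = 180° − θ = 156.4514°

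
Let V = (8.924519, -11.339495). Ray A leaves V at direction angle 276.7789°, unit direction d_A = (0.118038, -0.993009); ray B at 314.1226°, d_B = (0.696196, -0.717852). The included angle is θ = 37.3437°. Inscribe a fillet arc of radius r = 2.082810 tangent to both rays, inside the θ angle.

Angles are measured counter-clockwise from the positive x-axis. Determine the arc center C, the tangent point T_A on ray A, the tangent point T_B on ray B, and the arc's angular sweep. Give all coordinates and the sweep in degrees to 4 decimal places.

center=(11.7203,-17.2139) T_A=(9.6520,-17.4598) T_B=(13.2154,-15.7639) sweep=142.6563

bisector direction at 295.4508° = (0.429735,-0.902955)
center distance |VC| = r/sin(θ/2) = 2.082810/sin(18.6718°) = 6.505781
C = V + |VC|·bis = (11.7203,-17.2139)
T_A = V + ((C−V)·d_A)·d_A = V + 6.1634·d_A = (9.6520,-17.4598)
T_B = V + ((C−V)·d_B)·d_B = V + 6.1634·d_B = (13.2154,-15.7639)
sweep = 180° − θ = 142.6563°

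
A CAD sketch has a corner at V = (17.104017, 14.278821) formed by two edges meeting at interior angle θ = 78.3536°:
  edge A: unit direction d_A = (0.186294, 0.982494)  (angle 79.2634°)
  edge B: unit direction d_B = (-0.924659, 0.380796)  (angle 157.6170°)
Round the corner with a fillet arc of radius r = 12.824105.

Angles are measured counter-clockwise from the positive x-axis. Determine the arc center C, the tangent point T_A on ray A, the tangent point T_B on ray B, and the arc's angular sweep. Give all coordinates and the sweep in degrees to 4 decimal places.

bisector direction at 118.4402° = (-0.476241,0.879315)
center distance |VC| = r/sin(θ/2) = 12.824105/sin(39.1768°) = 20.300445
C = V + |VC|·bis = (7.4361,32.1293)
T_A = V + ((C−V)·d_A)·d_A = V + 15.7369·d_A = (20.0357,29.7402)
T_B = V + ((C−V)·d_B)·d_B = V + 15.7369·d_B = (2.5527,20.2714)
sweep = 180° − θ = 101.6464°

center=(7.4361,32.1293) T_A=(20.0357,29.7402) T_B=(2.5527,20.2714) sweep=101.6464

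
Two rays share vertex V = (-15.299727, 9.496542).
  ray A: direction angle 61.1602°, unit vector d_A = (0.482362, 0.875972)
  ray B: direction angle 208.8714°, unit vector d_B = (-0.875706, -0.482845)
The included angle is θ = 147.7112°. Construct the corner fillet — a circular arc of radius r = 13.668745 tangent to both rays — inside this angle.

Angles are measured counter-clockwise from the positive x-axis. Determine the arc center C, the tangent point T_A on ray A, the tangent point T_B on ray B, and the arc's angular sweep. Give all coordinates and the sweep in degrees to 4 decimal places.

bisector direction at 135.0158° = (-0.707302,0.706912)
center distance |VC| = r/sin(θ/2) = 13.668745/sin(73.8556°) = 14.229916
C = V + |VC|·bis = (-25.3646,19.5558)
T_A = V + ((C−V)·d_A)·d_A = V + 3.9568·d_A = (-13.3911,12.9626)
T_B = V + ((C−V)·d_B)·d_B = V + 3.9568·d_B = (-18.7647,7.5860)
sweep = 180° − θ = 32.2888°

center=(-25.3646,19.5558) T_A=(-13.3911,12.9626) T_B=(-18.7647,7.5860) sweep=32.2888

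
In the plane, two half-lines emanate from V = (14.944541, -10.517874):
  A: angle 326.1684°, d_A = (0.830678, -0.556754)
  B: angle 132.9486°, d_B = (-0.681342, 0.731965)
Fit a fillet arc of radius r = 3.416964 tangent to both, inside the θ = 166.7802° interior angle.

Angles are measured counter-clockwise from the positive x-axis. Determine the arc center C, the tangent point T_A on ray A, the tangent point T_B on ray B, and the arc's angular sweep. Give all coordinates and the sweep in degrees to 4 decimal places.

center=(17.1759,-7.8999) T_A=(15.2735,-10.7383) T_B=(14.6748,-10.2280) sweep=13.2198

bisector direction at 49.5585° = (0.648671,0.761069)
center distance |VC| = r/sin(θ/2) = 3.416964/sin(83.3901°) = 3.439829
C = V + |VC|·bis = (17.1759,-7.8999)
T_A = V + ((C−V)·d_A)·d_A = V + 0.3960·d_A = (15.2735,-10.7383)
T_B = V + ((C−V)·d_B)·d_B = V + 0.3960·d_B = (14.6748,-10.2280)
sweep = 180° − θ = 13.2198°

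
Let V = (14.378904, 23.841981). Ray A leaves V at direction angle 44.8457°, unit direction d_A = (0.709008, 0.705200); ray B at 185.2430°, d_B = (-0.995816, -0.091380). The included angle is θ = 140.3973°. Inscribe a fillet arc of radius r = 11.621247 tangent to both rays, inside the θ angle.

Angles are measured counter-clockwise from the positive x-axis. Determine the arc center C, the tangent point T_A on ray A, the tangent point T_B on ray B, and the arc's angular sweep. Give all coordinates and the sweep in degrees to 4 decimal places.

center=(9.1502,35.0323) T_A=(17.3455,26.7927) T_B=(10.2122,23.4596) sweep=39.6027

bisector direction at 115.0444° = (-0.423320,0.905980)
center distance |VC| = r/sin(θ/2) = 11.621247/sin(70.1987°) = 12.351560
C = V + |VC|·bis = (9.1502,35.0323)
T_A = V + ((C−V)·d_A)·d_A = V + 4.1842·d_A = (17.3455,26.7927)
T_B = V + ((C−V)·d_B)·d_B = V + 4.1842·d_B = (10.2122,23.4596)
sweep = 180° − θ = 39.6027°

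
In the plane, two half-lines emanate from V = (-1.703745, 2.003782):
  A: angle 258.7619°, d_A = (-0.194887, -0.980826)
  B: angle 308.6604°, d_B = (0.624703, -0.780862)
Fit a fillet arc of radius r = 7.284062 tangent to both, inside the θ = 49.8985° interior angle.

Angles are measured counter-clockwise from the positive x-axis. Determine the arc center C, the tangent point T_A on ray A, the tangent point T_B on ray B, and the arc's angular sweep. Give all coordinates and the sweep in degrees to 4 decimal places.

bisector direction at 283.7112° = (0.237027,-0.971503)
center distance |VC| = r/sin(θ/2) = 7.284062/sin(24.9492°) = 17.268367
C = V + |VC|·bis = (2.3893,-14.7725)
T_A = V + ((C−V)·d_A)·d_A = V + 15.6569·d_A = (-4.7551,-13.3529)
T_B = V + ((C−V)·d_B)·d_B = V + 15.6569·d_B = (8.0772,-10.2221)
sweep = 180° − θ = 130.1015°

center=(2.3893,-14.7725) T_A=(-4.7551,-13.3529) T_B=(8.0772,-10.2221) sweep=130.1015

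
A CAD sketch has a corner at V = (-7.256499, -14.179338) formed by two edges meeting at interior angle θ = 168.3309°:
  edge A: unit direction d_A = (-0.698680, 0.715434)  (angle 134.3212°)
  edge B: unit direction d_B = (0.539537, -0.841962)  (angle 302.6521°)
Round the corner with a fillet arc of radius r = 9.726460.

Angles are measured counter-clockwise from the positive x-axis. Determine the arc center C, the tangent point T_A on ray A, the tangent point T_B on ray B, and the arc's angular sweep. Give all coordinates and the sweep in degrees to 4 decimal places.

center=(-14.9096,-20.2639) T_A=(-7.9509,-13.4683) T_B=(-6.7203,-15.0162) sweep=11.6691

bisector direction at 218.4866° = (-0.782753,-0.622332)
center distance |VC| = r/sin(θ/2) = 9.726460/sin(84.1655°) = 9.777109
C = V + |VC|·bis = (-14.9096,-20.2639)
T_A = V + ((C−V)·d_A)·d_A = V + 0.9939·d_A = (-7.9509,-13.4683)
T_B = V + ((C−V)·d_B)·d_B = V + 0.9939·d_B = (-6.7203,-15.0162)
sweep = 180° − θ = 11.6691°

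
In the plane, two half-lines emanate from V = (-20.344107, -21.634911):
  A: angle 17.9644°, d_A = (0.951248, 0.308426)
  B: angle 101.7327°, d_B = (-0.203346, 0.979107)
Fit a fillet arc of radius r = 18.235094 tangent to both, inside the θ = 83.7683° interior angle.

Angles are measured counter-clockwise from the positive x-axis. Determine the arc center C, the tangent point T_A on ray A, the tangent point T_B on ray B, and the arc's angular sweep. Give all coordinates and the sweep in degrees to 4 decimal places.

center=(-6.6250,1.9829) T_A=(-1.0008,-15.3632) T_B=(-24.4791,-1.7251) sweep=96.2317

bisector direction at 59.8486° = (0.502287,0.864701)
center distance |VC| = r/sin(θ/2) = 18.235094/sin(41.8841°) = 27.313311
C = V + |VC|·bis = (-6.6250,1.9829)
T_A = V + ((C−V)·d_A)·d_A = V + 20.3347·d_A = (-1.0008,-15.3632)
T_B = V + ((C−V)·d_B)·d_B = V + 20.3347·d_B = (-24.4791,-1.7251)
sweep = 180° − θ = 96.2317°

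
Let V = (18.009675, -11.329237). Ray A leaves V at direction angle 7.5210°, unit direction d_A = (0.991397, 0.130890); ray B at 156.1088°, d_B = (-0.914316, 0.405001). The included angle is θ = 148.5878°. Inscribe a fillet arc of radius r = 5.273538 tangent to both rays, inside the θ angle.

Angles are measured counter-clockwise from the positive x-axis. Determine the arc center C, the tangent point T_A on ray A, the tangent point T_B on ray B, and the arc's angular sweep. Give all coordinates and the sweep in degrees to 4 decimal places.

center=(18.7896,-5.9070) T_A=(19.4798,-11.1351) T_B=(16.6538,-10.7286) sweep=31.4122

bisector direction at 81.8149° = (0.142372,0.989813)
center distance |VC| = r/sin(θ/2) = 5.273538/sin(74.2939°) = 5.478073
C = V + |VC|·bis = (18.7896,-5.9070)
T_A = V + ((C−V)·d_A)·d_A = V + 1.4829·d_A = (19.4798,-11.1351)
T_B = V + ((C−V)·d_B)·d_B = V + 1.4829·d_B = (16.6538,-10.7286)
sweep = 180° − θ = 31.4122°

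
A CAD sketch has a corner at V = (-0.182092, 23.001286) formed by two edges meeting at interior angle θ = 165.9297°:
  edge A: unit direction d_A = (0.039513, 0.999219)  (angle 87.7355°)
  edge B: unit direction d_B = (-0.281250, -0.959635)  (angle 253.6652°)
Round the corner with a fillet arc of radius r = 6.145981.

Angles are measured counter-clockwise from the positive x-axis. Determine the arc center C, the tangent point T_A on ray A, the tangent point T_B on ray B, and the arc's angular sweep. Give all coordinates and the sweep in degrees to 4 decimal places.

bisector direction at 170.7004° = (-0.986857,0.161598)
center distance |VC| = r/sin(θ/2) = 6.145981/sin(82.9648°) = 6.192604
C = V + |VC|·bis = (-6.2933,24.0020)
T_A = V + ((C−V)·d_A)·d_A = V + 0.7585·d_A = (-0.1521,23.7592)
T_B = V + ((C−V)·d_B)·d_B = V + 0.7585·d_B = (-0.3954,22.2734)
sweep = 180° − θ = 14.0703°

center=(-6.2933,24.0020) T_A=(-0.1521,23.7592) T_B=(-0.3954,22.2734) sweep=14.0703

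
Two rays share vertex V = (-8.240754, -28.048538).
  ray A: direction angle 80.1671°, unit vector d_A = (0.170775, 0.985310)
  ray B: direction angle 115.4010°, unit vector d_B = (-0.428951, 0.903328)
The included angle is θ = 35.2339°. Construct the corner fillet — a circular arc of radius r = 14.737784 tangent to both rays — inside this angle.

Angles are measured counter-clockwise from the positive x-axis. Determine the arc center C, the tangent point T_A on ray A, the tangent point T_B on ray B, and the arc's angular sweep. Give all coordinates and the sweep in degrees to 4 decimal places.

center=(-14.8361,20.1983) T_A=(-0.3148,17.6814) T_B=(-28.1491,13.8765) sweep=144.7661

bisector direction at 97.7841° = (-0.135440,0.990786)
center distance |VC| = r/sin(θ/2) = 14.737784/sin(17.6169°) = 48.695501
C = V + |VC|·bis = (-14.8361,20.1983)
T_A = V + ((C−V)·d_A)·d_A = V + 46.4117·d_A = (-0.3148,17.6814)
T_B = V + ((C−V)·d_B)·d_B = V + 46.4117·d_B = (-28.1491,13.8765)
sweep = 180° − θ = 144.7661°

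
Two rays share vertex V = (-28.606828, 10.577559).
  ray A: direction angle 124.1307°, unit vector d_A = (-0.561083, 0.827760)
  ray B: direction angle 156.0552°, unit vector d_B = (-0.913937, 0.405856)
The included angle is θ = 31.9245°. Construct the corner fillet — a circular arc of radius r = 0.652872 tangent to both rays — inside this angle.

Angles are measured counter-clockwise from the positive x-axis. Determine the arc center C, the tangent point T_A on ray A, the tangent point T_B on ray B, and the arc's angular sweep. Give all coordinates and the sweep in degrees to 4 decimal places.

center=(-30.4279,12.1006) T_A=(-29.8875,12.4669) T_B=(-30.6929,11.5039) sweep=148.0755

bisector direction at 140.0930° = (-0.767086,0.641544)
center distance |VC| = r/sin(θ/2) = 0.652872/sin(15.9622°) = 2.374046
C = V + |VC|·bis = (-30.4279,12.1006)
T_A = V + ((C−V)·d_A)·d_A = V + 2.2825·d_A = (-29.8875,12.4669)
T_B = V + ((C−V)·d_B)·d_B = V + 2.2825·d_B = (-30.6929,11.5039)
sweep = 180° − θ = 148.0755°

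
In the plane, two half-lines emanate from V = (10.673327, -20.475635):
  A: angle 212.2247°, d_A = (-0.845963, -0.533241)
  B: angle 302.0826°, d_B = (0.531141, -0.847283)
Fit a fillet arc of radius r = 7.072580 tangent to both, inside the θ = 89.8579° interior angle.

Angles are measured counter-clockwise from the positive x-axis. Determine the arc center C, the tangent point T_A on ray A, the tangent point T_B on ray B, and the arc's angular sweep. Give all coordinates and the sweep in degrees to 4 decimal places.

center=(8.4467,-30.2395) T_A=(4.6753,-24.2564) T_B=(14.4392,-26.4830) sweep=90.1421

bisector direction at 257.1537° = (-0.222337,-0.974970)
center distance |VC| = r/sin(θ/2) = 7.072580/sin(44.9290°) = 10.014565
C = V + |VC|·bis = (8.4467,-30.2395)
T_A = V + ((C−V)·d_A)·d_A = V + 7.0901·d_A = (4.6753,-24.2564)
T_B = V + ((C−V)·d_B)·d_B = V + 7.0901·d_B = (14.4392,-26.4830)
sweep = 180° − θ = 90.1421°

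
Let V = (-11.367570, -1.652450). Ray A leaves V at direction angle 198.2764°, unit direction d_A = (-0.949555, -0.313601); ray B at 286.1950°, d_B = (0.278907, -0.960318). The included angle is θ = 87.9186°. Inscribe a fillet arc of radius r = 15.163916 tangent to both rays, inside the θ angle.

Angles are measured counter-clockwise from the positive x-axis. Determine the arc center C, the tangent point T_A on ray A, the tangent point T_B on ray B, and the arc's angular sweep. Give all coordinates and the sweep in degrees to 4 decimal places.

center=(-21.5439,-20.9828) T_A=(-26.2993,-6.5838) T_B=(-6.9817,-16.7535) sweep=92.0814

bisector direction at 242.2357° = (-0.465835,-0.884871)
center distance |VC| = r/sin(θ/2) = 15.163916/sin(43.9593°) = 21.845389
C = V + |VC|·bis = (-21.5439,-20.9828)
T_A = V + ((C−V)·d_A)·d_A = V + 15.7250·d_A = (-26.2993,-6.5838)
T_B = V + ((C−V)·d_B)·d_B = V + 15.7250·d_B = (-6.9817,-16.7535)
sweep = 180° − θ = 92.0814°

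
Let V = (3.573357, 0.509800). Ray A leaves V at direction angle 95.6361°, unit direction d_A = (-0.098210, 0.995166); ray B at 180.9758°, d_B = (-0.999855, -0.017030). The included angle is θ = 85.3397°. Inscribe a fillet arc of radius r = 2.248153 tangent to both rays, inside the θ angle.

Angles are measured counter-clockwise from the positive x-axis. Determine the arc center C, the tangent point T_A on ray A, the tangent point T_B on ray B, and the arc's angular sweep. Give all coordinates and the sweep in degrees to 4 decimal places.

bisector direction at 138.3060° = (-0.746707,0.665153)
center distance |VC| = r/sin(θ/2) = 2.248153/sin(42.6698°) = 3.316971
C = V + |VC|·bis = (1.0966,2.7161)
T_A = V + ((C−V)·d_A)·d_A = V + 2.4389·d_A = (3.3338,2.9369)
T_B = V + ((C−V)·d_B)·d_B = V + 2.4389·d_B = (1.1348,0.4683)
sweep = 180° − θ = 94.6603°

center=(1.0966,2.7161) T_A=(3.3338,2.9369) T_B=(1.1348,0.4683) sweep=94.6603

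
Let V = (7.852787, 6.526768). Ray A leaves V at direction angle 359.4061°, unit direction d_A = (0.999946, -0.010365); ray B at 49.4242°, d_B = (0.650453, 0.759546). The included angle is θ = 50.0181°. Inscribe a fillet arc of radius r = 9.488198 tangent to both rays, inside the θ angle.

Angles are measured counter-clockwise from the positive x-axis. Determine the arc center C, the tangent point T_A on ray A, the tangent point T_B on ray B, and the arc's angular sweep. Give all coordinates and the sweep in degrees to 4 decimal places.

bisector direction at 24.4151° = (0.910574,0.413345)
center distance |VC| = r/sin(θ/2) = 9.488198/sin(25.0090°) = 22.443387
C = V + |VC|·bis = (28.2892,15.8036)
T_A = V + ((C−V)·d_A)·d_A = V + 20.3391·d_A = (28.1908,6.3159)
T_B = V + ((C−V)·d_B)·d_B = V + 20.3391·d_B = (21.0824,21.9753)
sweep = 180° − θ = 129.9819°

center=(28.2892,15.8036) T_A=(28.1908,6.3159) T_B=(21.0824,21.9753) sweep=129.9819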